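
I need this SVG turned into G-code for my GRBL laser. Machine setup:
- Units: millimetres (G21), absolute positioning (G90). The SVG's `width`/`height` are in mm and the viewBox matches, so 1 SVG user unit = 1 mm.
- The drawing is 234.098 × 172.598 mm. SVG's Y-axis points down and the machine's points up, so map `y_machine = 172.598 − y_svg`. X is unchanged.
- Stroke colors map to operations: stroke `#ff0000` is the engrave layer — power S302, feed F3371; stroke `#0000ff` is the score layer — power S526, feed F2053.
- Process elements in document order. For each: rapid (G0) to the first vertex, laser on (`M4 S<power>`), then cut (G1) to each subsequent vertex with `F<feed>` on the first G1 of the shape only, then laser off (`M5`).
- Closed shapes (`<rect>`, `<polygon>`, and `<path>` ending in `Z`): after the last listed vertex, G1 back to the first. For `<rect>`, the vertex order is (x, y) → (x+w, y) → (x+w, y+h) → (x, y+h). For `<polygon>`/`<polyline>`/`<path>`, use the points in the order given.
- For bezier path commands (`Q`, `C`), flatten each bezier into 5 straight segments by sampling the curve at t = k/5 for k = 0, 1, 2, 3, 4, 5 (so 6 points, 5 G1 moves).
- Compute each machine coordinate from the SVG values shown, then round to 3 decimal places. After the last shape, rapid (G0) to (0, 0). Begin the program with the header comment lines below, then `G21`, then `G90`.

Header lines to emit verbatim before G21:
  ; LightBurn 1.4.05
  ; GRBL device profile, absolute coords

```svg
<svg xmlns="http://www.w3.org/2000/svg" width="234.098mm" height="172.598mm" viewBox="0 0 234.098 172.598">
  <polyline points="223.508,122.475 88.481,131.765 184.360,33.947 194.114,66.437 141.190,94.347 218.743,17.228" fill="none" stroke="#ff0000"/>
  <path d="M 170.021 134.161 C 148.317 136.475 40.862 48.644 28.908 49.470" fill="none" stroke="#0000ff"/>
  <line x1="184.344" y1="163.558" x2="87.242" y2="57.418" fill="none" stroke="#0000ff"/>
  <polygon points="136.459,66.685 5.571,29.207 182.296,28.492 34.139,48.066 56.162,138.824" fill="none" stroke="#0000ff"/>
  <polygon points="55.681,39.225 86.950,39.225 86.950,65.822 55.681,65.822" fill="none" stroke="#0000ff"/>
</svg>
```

; LightBurn 1.4.05
; GRBL device profile, absolute coords
G21
G90
G0 X223.508 Y50.123
M4 S302
G1 X88.481 Y40.833 F3371
G1 X184.360 Y138.651
G1 X194.114 Y106.161
G1 X141.190 Y78.251
G1 X218.743 Y155.370
M5
G0 X170.021 Y38.437
M4 S526
G1 X148.158 Y46.436 F2053
G1 X114.416 Y67.486
G1 X77.493 Y93.007
G1 X46.091 Y114.415
G1 X28.908 Y123.128
M5
G0 X184.344 Y9.040
M4 S526
G1 X87.242 Y115.180 F2053
M5
G0 X136.459 Y105.913
M4 S526
G1 X5.571 Y143.391 F2053
G1 X182.296 Y144.106
G1 X34.139 Y124.532
G1 X56.162 Y33.774
G1 X136.459 Y105.913
M5
G0 X55.681 Y133.373
M4 S526
G1 X86.950 Y133.373 F2053
G1 X86.950 Y106.776
G1 X55.681 Y106.776
G1 X55.681 Y133.373
M5
G0 X0.000 Y0.000

1 u = 1 mm; y_m = 172.598 − y.

[1] `<polyline>` open polyline, #ff0000→engrave S302 F3371: (223.508,50.123) → (88.481,40.833) → (184.360,138.651) → (194.114,106.161) → (141.190,78.251) → (218.743,155.370)

[2] `<path>` cubic bezier, #0000ff→score S526 F2053: (170.021,38.437) → (148.158,46.436) → (114.416,67.486) → (77.493,93.007) → (46.091,114.415) → (28.908,123.128)

[3] `<line>` line segment, #0000ff→score S526 F2053: (184.344,9.040) → (87.242,115.180)

[4] `<polygon>` closed polygon, #0000ff→score S526 F2053: (136.459,105.913) → (5.571,143.391) → (182.296,144.106) → (34.139,124.532) → (56.162,33.774) → (136.459,105.913) (closed)

[5] `<polygon>` rectangle, #0000ff→score S526 F2053: (55.681,133.373) → (86.950,133.373) → (86.950,106.776) → (55.681,106.776) → (55.681,133.373) (closed)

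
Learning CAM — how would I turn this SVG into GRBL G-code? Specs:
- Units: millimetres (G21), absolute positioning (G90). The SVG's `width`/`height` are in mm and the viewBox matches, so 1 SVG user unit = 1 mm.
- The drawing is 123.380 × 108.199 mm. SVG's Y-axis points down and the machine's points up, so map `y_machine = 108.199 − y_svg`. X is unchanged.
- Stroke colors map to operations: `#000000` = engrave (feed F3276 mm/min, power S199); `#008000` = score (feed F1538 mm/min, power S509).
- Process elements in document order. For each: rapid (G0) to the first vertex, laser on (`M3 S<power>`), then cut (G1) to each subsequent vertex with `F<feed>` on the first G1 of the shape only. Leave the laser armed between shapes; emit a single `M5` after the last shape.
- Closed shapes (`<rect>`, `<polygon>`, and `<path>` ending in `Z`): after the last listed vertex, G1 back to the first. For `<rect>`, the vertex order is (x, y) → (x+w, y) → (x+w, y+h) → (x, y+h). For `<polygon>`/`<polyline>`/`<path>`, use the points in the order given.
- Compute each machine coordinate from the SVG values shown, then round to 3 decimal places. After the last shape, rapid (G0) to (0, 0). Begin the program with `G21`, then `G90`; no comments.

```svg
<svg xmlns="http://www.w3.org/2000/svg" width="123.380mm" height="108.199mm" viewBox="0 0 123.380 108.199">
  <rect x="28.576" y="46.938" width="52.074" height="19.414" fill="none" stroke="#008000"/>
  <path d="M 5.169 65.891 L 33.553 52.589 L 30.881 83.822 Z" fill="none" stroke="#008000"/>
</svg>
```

G21
G90
G0 X28.576 Y61.261
M3 S509
G1 X80.650 Y61.261 F1538
G1 X80.650 Y41.847
G1 X28.576 Y41.847
G1 X28.576 Y61.261
G0 X5.169 Y42.308
M3 S509
G1 X33.553 Y55.610 F1538
G1 X30.881 Y24.377
G1 X5.169 Y42.308
M5
G0 X0.000 Y0.000

viewBox `0 0 123.380 108.199` with mm width/height → 1 unit = 1 mm. Flip: y_m = 108.199 − y_svg.

**Shape 1** — `<rect>` rectangle, stroke `#008000` → score (S509, F1538). Machine vertices: (28.576,61.261) → (80.650,61.261) → (80.650,41.847) → (28.576,41.847) → (28.576,61.261). Closed: final G1 returns to the first vertex.

**Shape 2** — `<path>` regular polygon, stroke `#008000` → score (S509, F1538). Machine vertices: (5.169,42.308) → (33.553,55.610) → (30.881,24.377) → (5.169,42.308). Closed: final G1 returns to the first vertex.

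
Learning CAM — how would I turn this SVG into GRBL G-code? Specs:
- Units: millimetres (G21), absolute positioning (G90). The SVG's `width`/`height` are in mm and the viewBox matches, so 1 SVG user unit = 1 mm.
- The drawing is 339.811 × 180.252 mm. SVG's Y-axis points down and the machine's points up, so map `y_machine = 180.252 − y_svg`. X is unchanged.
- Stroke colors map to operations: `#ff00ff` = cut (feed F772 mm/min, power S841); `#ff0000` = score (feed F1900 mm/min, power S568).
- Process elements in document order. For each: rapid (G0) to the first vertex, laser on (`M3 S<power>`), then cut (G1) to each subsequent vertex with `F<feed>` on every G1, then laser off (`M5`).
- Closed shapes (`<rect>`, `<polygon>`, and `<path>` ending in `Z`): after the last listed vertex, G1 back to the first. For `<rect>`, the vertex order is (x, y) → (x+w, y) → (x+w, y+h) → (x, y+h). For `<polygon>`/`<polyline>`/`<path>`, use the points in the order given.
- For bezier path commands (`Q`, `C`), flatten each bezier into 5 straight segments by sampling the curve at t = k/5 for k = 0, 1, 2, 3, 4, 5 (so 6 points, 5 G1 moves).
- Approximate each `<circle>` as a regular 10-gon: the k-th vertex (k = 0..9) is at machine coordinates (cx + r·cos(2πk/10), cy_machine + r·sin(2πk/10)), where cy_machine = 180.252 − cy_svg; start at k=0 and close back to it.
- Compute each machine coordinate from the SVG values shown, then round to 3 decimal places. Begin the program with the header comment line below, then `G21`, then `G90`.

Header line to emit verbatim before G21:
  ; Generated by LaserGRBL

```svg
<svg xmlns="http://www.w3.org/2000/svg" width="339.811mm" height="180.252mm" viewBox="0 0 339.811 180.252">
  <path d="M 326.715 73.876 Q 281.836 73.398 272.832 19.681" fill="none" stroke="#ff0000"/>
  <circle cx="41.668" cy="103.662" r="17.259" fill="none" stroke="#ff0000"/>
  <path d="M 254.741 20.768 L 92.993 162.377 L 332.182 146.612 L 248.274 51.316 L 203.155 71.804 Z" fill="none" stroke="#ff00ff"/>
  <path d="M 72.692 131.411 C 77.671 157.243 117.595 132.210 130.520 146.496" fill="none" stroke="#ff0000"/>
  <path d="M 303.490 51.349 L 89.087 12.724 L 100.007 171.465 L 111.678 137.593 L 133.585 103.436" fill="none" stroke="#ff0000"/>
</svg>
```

1 u = 1 mm; y_m = 180.252 − y.

[1] `<path>` quadratic bezier, #ff0000→score S568 F1900: (326.715,106.376) → (310.198,108.697) → (296.552,115.277) → (285.775,126.116) → (277.869,141.214) → (272.832,160.571)

[2] `<circle>` circle, #ff0000→score S568 F1900: (58.927,76.590) → (55.631,86.735) → (47.001,93.004) → (36.335,93.004) → (27.705,86.735) → (24.409,76.590) → (27.705,66.445) → (36.335,60.176) → (47.001,60.176) → (55.631,66.445) → (58.927,76.590) (closed)

[3] `<path>` closed polygon, #ff00ff→cut S841 F772: (254.741,159.484) → (92.993,17.875) → (332.182,33.640) → (248.274,128.936) → (203.155,108.448) → (254.741,159.484) (closed)

[4] `<path>` cubic bezier, #ff0000→score S568 F1900: (72.692,48.841) → (79.377,38.724) → (91.476,36.486) → (106.015,37.798) → (120.021,38.331) → (130.520,33.756)

[5] `<path>` open polyline, #ff0000→score S568 F1900: (303.490,128.903) → (89.087,167.528) → (100.007,8.787) → (111.678,42.659) → (133.585,76.816)

; Generated by LaserGRBL
G21
G90
G0 X326.715 Y106.376
M3 S568
G1 X310.198 Y108.697 F1900
G1 X296.552 Y115.277 F1900
G1 X285.775 Y126.116 F1900
G1 X277.869 Y141.214 F1900
G1 X272.832 Y160.571 F1900
M5
G0 X58.927 Y76.590
M3 S568
G1 X55.631 Y86.735 F1900
G1 X47.001 Y93.004 F1900
G1 X36.335 Y93.004 F1900
G1 X27.705 Y86.735 F1900
G1 X24.409 Y76.590 F1900
G1 X27.705 Y66.445 F1900
G1 X36.335 Y60.176 F1900
G1 X47.001 Y60.176 F1900
G1 X55.631 Y66.445 F1900
G1 X58.927 Y76.590 F1900
M5
G0 X254.741 Y159.484
M3 S841
G1 X92.993 Y17.875 F772
G1 X332.182 Y33.640 F772
G1 X248.274 Y128.936 F772
G1 X203.155 Y108.448 F772
G1 X254.741 Y159.484 F772
M5
G0 X72.692 Y48.841
M3 S568
G1 X79.377 Y38.724 F1900
G1 X91.476 Y36.486 F1900
G1 X106.015 Y37.798 F1900
G1 X120.021 Y38.331 F1900
G1 X130.520 Y33.756 F1900
M5
G0 X303.490 Y128.903
M3 S568
G1 X89.087 Y167.528 F1900
G1 X100.007 Y8.787 F1900
G1 X111.678 Y42.659 F1900
G1 X133.585 Y76.816 F1900
M5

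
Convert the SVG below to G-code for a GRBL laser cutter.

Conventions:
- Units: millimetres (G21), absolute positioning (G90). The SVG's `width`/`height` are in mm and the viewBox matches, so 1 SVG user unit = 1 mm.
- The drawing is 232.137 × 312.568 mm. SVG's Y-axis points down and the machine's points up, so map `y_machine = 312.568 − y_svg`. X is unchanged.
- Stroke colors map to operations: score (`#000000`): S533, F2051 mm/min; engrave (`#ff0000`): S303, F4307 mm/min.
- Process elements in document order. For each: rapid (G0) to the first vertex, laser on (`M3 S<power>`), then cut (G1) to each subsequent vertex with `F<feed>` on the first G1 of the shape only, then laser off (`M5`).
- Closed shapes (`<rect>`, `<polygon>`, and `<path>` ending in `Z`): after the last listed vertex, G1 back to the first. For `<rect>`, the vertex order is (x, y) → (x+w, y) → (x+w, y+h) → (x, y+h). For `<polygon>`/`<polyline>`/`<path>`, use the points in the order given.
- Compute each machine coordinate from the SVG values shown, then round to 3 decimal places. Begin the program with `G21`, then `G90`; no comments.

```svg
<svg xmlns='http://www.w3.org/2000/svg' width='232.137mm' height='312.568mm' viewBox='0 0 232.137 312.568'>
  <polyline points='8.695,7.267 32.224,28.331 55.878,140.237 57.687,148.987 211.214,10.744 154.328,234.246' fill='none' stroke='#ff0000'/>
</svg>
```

1 u = 1 mm; y_m = 312.568 − y.

[1] `<polyline>` open polyline, #ff0000→engrave S303 F4307: (8.695,305.301) → (32.224,284.237) → (55.878,172.331) → (57.687,163.581) → (211.214,301.824) → (154.328,78.322)

G21
G90
G0 X8.695 Y305.301
M3 S303
G1 X32.224 Y284.237 F4307
G1 X55.878 Y172.331
G1 X57.687 Y163.581
G1 X211.214 Y301.824
G1 X154.328 Y78.322
M5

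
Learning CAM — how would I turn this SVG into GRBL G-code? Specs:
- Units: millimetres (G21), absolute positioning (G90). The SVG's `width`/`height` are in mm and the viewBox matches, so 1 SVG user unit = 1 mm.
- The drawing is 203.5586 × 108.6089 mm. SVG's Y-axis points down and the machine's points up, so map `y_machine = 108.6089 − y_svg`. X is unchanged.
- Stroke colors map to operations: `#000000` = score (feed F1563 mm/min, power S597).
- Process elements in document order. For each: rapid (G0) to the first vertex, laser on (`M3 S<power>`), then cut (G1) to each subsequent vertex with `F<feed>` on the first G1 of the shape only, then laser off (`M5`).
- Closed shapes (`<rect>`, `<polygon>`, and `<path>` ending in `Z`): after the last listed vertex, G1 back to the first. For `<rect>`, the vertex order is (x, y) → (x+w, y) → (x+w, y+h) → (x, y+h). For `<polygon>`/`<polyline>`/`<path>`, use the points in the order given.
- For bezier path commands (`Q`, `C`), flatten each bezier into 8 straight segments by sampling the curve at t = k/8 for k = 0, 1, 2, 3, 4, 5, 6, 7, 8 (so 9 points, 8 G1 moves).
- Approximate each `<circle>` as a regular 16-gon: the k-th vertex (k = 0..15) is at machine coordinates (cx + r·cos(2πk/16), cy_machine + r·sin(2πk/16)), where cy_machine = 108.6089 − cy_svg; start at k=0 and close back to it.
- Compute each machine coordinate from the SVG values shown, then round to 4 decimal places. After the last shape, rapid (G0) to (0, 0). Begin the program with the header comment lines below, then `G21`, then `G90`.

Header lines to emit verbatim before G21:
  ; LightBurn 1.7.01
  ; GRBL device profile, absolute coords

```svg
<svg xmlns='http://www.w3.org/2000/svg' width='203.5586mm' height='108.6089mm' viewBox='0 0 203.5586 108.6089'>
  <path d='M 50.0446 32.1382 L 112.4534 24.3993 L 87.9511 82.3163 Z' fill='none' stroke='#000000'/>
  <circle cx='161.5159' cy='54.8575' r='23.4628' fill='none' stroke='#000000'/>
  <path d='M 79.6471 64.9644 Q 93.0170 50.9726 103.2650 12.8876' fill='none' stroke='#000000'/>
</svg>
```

; LightBurn 1.7.01
; GRBL device profile, absolute coords
G21
G90
G0 X50.0446 Y76.4707
M3 S597
G1 X112.4534 Y84.2096 F1563
G1 X87.9511 Y26.2926
G1 X50.0446 Y76.4707
M5
G0 X184.9787 Y53.7514
M3 S597
G1 X183.1927 Y62.7302 F1563
G1 X178.1066 Y70.3421
G1 X170.4947 Y75.4282
G1 X161.5159 Y77.2142
G1 X152.5371 Y75.4282
G1 X144.9252 Y70.3421
G1 X139.8391 Y62.7302
G1 X138.0531 Y53.7514
G1 X139.8391 Y44.7726
G1 X144.9252 Y37.1607
G1 X152.5371 Y32.0746
G1 X161.5159 Y30.2886
G1 X170.4947 Y32.0746
G1 X178.1066 Y37.1607
G1 X183.1927 Y44.7726
G1 X184.9787 Y53.7514
M5
G0 X79.6471 Y43.6445
M3 S597
G1 X82.9408 Y47.5189 F1563
G1 X86.1369 Y52.1462
G1 X89.2355 Y57.5265
G1 X92.2365 Y63.6596
G1 X95.1400 Y70.5457
G1 X97.9459 Y78.1846
G1 X100.6542 Y86.5765
G1 X103.2650 Y95.7213
M5
G0 X0.0000 Y0.0000

Since the viewBox matches the mm dimensions, user units are millimetres directly. The only transform is the Y-flip y_m = 108.6089 − y_svg.

Shape 1 is a regular polygon drawn with `<path>`. Its stroke #000000 means score at S597, F1563. After flipping Y the toolpath is (50.0446,76.4707) → (112.4534,84.2096) → (87.9511,26.2926) → (50.0446,76.4707), returning to the start.

Shape 2 is a circle drawn with `<circle>`. Its stroke #000000 means score at S597, F1563. After flipping Y the toolpath is (184.9787,53.7514) → (183.1927,62.7302) → (178.1066,70.3421) → (170.4947,75.4282) → (161.5159,77.2142) → (152.5371,75.4282) → (144.9252,70.3421) → (139.8391,62.7302) → (138.0531,53.7514) → (139.8391,44.7726) → (144.9252,37.1607) → (152.5371,32.0746) → (161.5159,30.2886) → (170.4947,32.0746) → (178.1066,37.1607) → (183.1927,44.7726) → (184.9787,53.7514), returning to the start.

Shape 3 is a quadratic bezier drawn with `<path>`. Its stroke #000000 means score at S597, F1563. After flipping Y the toolpath is (79.6471,43.6445) → (82.9408,47.5189) → (86.1369,52.1462) → (89.2355,57.5265) → (92.2365,63.6596) → (95.1400,70.5457) → (97.9459,78.1846) → (100.6542,86.5765) → (103.2650,95.7213).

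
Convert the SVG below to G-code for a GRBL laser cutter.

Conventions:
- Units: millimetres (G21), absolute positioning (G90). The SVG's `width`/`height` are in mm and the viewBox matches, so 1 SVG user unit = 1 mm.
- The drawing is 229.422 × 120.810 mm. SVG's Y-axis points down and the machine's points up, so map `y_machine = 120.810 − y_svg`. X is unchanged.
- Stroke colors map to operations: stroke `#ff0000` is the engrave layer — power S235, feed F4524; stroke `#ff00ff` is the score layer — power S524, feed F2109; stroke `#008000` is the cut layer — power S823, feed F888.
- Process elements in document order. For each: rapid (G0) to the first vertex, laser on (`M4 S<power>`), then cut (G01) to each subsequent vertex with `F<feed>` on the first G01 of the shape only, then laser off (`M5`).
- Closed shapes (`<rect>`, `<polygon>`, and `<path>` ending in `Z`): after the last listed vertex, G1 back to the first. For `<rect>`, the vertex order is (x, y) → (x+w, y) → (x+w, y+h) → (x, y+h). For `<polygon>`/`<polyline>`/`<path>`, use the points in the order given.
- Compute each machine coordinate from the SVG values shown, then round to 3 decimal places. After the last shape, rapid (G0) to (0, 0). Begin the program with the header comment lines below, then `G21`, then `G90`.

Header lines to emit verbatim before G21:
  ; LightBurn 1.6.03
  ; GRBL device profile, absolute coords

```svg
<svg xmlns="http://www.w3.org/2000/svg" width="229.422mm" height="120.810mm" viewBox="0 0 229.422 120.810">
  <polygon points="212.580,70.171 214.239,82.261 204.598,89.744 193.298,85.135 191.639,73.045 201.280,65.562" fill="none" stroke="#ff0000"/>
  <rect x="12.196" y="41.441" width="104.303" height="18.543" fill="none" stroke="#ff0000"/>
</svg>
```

; LightBurn 1.6.03
; GRBL device profile, absolute coords
G21
G90
G0 X212.580 Y50.639
M4 S235
G01 X214.239 Y38.549 F4524
G01 X204.598 Y31.066
G01 X193.298 Y35.675
G01 X191.639 Y47.765
G01 X201.280 Y55.248
G01 X212.580 Y50.639
M5
G0 X12.196 Y79.369
M4 S235
G01 X116.499 Y79.369 F4524
G01 X116.499 Y60.826
G01 X12.196 Y60.826
G01 X12.196 Y79.369
M5
G0 X0.000 Y0.000

viewBox `0 0 229.422 120.810` with mm width/height → 1 unit = 1 mm. Flip: y_m = 120.810 − y_svg.

**Shape 1** — `<polygon>` regular polygon, stroke `#ff0000` → engrave (S235, F4524). Machine vertices: (212.580,50.639) → (214.239,38.549) → (204.598,31.066) → (193.298,35.675) → (191.639,47.765) → (201.280,55.248) → (212.580,50.639). Closed: final G1 returns to the first vertex.

**Shape 2** — `<rect>` rectangle, stroke `#ff0000` → engrave (S235, F4524). Machine vertices: (12.196,79.369) → (116.499,79.369) → (116.499,60.826) → (12.196,60.826) → (12.196,79.369). Closed: final G1 returns to the first vertex.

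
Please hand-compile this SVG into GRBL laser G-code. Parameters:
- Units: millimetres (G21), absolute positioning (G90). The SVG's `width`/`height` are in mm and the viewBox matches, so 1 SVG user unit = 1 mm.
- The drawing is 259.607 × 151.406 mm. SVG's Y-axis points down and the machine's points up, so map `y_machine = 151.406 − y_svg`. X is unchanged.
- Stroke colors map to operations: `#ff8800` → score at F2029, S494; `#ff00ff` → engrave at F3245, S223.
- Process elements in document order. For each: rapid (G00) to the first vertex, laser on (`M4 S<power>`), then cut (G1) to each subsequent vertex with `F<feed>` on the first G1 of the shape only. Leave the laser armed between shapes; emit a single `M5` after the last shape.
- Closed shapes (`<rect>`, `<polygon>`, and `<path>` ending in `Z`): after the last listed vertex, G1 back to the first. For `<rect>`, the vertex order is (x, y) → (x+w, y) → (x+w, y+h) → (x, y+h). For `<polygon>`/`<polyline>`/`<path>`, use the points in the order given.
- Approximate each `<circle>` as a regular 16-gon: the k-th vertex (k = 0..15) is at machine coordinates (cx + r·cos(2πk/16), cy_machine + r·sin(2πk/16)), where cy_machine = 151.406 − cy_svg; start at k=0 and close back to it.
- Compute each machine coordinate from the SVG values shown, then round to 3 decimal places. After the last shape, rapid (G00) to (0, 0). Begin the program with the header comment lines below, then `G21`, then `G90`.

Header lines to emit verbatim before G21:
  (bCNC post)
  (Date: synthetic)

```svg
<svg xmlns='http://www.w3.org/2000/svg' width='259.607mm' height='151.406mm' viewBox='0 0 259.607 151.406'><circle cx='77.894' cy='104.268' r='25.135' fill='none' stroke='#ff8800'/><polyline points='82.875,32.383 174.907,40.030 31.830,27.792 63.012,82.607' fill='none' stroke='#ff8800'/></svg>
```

(bCNC post)
(Date: synthetic)
G21
G90
G00 X103.029 Y47.138
M4 S494
G1 X101.116 Y56.757 F2029
G1 X95.667 Y64.911
G1 X87.513 Y70.360
G1 X77.894 Y72.273
G1 X68.275 Y70.360
G1 X60.121 Y64.911
G1 X54.672 Y56.757
G1 X52.759 Y47.138
G1 X54.672 Y37.519
G1 X60.121 Y29.365
G1 X68.275 Y23.916
G1 X77.894 Y22.003
G1 X87.513 Y23.916
G1 X95.667 Y29.365
G1 X101.116 Y37.519
G1 X103.029 Y47.138
G00 X82.875 Y119.023
M4 S494
G1 X174.907 Y111.376 F2029
G1 X31.830 Y123.614
G1 X63.012 Y68.799
M5
G00 X0.000 Y0.000

Since the viewBox matches the mm dimensions, user units are millimetres directly. The only transform is the Y-flip y_m = 151.406 − y_svg.

Shape 1 is a circle drawn with `<circle>`. Its stroke #ff8800 means score at S494, F2029. After flipping Y the toolpath is (103.029,47.138) → (101.116,56.757) → (95.667,64.911) → (87.513,70.360) → (77.894,72.273) → (68.275,70.360) → (60.121,64.911) → (54.672,56.757) → (52.759,47.138) → (54.672,37.519) → (60.121,29.365) → (68.275,23.916) → (77.894,22.003) → (87.513,23.916) → (95.667,29.365) → (101.116,37.519) → (103.029,47.138), returning to the start.

Shape 2 is a open polyline drawn with `<polyline>`. Its stroke #ff8800 means score at S494, F2029. After flipping Y the toolpath is (82.875,119.023) → (174.907,111.376) → (31.830,123.614) → (63.012,68.799).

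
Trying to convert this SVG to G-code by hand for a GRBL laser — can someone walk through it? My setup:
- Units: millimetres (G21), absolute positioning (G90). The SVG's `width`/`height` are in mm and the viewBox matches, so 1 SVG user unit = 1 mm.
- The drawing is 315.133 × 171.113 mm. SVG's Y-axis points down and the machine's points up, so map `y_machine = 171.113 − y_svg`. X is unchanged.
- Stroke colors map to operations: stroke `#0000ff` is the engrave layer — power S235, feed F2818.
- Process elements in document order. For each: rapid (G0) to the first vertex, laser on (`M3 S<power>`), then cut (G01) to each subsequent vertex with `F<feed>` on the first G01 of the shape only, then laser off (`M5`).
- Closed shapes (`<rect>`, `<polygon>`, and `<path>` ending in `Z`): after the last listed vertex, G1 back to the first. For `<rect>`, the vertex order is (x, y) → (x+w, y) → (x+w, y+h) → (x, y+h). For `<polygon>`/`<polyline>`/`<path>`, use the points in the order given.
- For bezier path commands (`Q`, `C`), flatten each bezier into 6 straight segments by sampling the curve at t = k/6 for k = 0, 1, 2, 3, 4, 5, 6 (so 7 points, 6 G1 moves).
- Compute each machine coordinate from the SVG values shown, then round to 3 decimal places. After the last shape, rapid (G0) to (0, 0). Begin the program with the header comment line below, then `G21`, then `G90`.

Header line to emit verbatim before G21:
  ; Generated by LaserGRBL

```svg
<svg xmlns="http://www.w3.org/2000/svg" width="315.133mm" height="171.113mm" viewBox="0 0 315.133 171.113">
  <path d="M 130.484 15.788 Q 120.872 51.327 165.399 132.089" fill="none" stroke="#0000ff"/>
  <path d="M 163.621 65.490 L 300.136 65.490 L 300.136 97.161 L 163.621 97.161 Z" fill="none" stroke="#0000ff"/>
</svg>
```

; Generated by LaserGRBL
G21
G90
G0 X130.484 Y155.325
M3 S235
G01 X128.784 Y142.222 F2818
G01 X130.091 Y126.608
G01 X134.407 Y108.480
G01 X141.730 Y87.841
G01 X152.061 Y64.688
G01 X165.399 Y39.024
M5
G0 X163.621 Y105.623
M3 S235
G01 X300.136 Y105.623 F2818
G01 X300.136 Y73.952
G01 X163.621 Y73.952
G01 X163.621 Y105.623
M5
G0 X0.000 Y0.000

Since the viewBox matches the mm dimensions, user units are millimetres directly. The only transform is the Y-flip y_m = 171.113 − y_svg.

Shape 1 is a quadratic bezier drawn with `<path>`. Its stroke #0000ff means engrave at S235, F2818. After flipping Y the toolpath is (130.484,155.325) → (128.784,142.222) → (130.091,126.608) → (134.407,108.480) → (141.730,87.841) → (152.061,64.688) → (165.399,39.024).

Shape 2 is a rectangle drawn with `<path>`. Its stroke #0000ff means engrave at S235, F2818. After flipping Y the toolpath is (163.621,105.623) → (300.136,105.623) → (300.136,73.952) → (163.621,73.952) → (163.621,105.623), returning to the start.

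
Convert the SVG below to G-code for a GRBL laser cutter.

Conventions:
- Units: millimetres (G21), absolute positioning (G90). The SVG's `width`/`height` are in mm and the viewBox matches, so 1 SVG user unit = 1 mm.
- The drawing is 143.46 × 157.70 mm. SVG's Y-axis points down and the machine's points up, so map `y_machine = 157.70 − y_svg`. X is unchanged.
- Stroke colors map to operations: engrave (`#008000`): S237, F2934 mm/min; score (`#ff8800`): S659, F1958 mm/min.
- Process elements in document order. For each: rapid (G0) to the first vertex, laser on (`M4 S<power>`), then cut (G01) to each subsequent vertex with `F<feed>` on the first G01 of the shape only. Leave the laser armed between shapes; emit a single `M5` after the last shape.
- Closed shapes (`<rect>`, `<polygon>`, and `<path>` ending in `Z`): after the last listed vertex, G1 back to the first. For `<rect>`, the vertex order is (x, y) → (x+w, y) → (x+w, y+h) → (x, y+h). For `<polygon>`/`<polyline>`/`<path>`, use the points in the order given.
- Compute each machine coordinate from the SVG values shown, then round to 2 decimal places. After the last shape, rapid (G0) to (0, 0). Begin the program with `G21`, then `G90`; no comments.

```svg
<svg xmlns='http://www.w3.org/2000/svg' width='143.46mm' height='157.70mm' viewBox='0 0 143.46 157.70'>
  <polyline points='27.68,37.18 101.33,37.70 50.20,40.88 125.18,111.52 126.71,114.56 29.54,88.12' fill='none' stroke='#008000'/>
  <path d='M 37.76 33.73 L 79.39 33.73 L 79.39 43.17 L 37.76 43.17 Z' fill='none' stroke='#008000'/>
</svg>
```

viewBox `0 0 143.46 157.70` with mm width/height → 1 unit = 1 mm. Flip: y_m = 157.70 − y_svg.

**Shape 1** — `<polyline>` open polyline, stroke `#008000` → engrave (S237, F2934). Machine vertices: (27.68,120.52) → (101.33,120.00) → (50.20,116.82) → (125.18,46.18) → (126.71,43.14) → (29.54,69.58). Open path.

**Shape 2** — `<path>` rectangle, stroke `#008000` → engrave (S237, F2934). Machine vertices: (37.76,123.97) → (79.39,123.97) → (79.39,114.53) → (37.76,114.53) → (37.76,123.97). Closed: final G1 returns to the first vertex.

G21
G90
G0 X27.68 Y120.52
M4 S237
G01 X101.33 Y120.00 F2934
G01 X50.20 Y116.82
G01 X125.18 Y46.18
G01 X126.71 Y43.14
G01 X29.54 Y69.58
G0 X37.76 Y123.97
M4 S237
G01 X79.39 Y123.97 F2934
G01 X79.39 Y114.53
G01 X37.76 Y114.53
G01 X37.76 Y123.97
M5
G0 X0.00 Y0.00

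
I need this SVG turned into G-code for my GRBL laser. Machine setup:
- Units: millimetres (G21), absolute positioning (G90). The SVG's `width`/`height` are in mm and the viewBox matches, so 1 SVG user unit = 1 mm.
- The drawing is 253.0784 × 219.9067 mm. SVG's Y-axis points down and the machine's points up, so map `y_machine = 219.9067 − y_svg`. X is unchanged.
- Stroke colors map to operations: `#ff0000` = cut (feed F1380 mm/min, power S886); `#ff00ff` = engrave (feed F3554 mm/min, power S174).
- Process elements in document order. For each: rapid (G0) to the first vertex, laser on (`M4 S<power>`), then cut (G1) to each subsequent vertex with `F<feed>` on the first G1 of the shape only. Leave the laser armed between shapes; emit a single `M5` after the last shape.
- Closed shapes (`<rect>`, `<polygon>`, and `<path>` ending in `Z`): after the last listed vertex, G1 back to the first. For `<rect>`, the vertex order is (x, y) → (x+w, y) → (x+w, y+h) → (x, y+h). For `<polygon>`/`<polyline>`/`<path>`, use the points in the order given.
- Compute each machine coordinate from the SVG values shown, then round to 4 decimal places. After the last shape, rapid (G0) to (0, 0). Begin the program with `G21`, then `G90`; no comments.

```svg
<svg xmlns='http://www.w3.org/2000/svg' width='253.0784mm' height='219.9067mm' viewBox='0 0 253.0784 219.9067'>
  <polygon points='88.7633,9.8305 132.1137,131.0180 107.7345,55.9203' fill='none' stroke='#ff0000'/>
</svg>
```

1 u = 1 mm; y_m = 219.9067 − y.

[1] `<polygon>` closed polygon, #ff0000→cut S886 F1380: (88.7633,210.0762) → (132.1137,88.8887) → (107.7345,163.9864) → (88.7633,210.0762) (closed)

G21
G90
G0 X88.7633 Y210.0762
M4 S886
G1 X132.1137 Y88.8887 F1380
G1 X107.7345 Y163.9864
G1 X88.7633 Y210.0762
M5
G0 X0.0000 Y0.0000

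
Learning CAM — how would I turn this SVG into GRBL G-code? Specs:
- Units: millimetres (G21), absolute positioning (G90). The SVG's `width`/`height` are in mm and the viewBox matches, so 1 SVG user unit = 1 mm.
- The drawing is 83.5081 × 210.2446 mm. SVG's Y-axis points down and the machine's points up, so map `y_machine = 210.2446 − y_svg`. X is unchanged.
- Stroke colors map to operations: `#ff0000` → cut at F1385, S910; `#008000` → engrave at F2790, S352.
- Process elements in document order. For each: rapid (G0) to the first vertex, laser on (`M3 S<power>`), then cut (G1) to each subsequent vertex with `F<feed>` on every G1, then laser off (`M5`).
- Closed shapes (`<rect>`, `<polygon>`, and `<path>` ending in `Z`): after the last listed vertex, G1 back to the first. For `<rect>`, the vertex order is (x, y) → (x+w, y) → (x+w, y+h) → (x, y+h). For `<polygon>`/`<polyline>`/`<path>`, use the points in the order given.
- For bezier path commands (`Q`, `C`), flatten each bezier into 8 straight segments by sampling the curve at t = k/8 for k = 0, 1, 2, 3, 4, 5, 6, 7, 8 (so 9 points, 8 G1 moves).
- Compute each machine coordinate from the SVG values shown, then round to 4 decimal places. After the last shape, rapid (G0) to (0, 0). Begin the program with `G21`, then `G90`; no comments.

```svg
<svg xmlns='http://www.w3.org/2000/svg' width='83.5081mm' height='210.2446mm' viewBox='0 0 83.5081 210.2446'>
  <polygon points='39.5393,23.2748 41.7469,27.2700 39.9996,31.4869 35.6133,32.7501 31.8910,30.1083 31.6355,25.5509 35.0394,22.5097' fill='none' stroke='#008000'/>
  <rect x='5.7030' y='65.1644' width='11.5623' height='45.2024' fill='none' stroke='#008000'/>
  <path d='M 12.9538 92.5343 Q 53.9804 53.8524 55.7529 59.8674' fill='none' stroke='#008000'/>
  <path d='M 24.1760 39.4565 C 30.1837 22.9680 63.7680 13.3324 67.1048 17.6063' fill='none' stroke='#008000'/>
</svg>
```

Since the viewBox matches the mm dimensions, user units are millimetres directly. The only transform is the Y-flip y_m = 210.2446 − y_svg.

Shape 1 is a regular polygon drawn with `<polygon>`. Its stroke #008000 means engrave at S352, F2790. After flipping Y the toolpath is (39.5393,186.9698) → (41.7469,182.9746) → (39.9996,178.7577) → (35.6133,177.4945) → (31.8910,180.1363) → (31.6355,184.6937) → (35.0394,187.7349) → (39.5393,186.9698), returning to the start.

Shape 2 is a rectangle drawn with `<rect>`. Its stroke #008000 means engrave at S352, F2790. After flipping Y the toolpath is (5.7030,145.0802) → (17.2653,145.0802) → (17.2653,99.8778) → (5.7030,99.8778) → (5.7030,145.0802), returning to the start.

Shape 3 is a quadratic bezier drawn with `<path>`. Its stroke #008000 means engrave at S352, F2790. After flipping Y the toolpath is (12.9538,117.7103) → (22.5971,126.6824) → (31.0137,134.2577) → (38.2036,140.4362) → (44.1669,145.2180) → (48.9034,148.6029) → (52.4133,150.5911) → (54.6964,151.1826) → (55.7529,150.3772).

Shape 4 is a cubic bezier drawn with `<path>`. Its stroke #008000 means engrave at S352, F2790. After flipping Y the toolpath is (24.1760,170.7881) → (27.6086,176.6363) → (32.9489,181.7593) → (39.5192,186.0745) → (46.6420,189.4991) → (53.6396,191.9505) → (59.8343,193.3460) → (64.5486,193.6028) → (67.1048,192.6383).

G21
G90
G0 X39.5393 Y186.9698
M3 S352
G1 X41.7469 Y182.9746 F2790
G1 X39.9996 Y178.7577 F2790
G1 X35.6133 Y177.4945 F2790
G1 X31.8910 Y180.1363 F2790
G1 X31.6355 Y184.6937 F2790
G1 X35.0394 Y187.7349 F2790
G1 X39.5393 Y186.9698 F2790
M5
G0 X5.7030 Y145.0802
M3 S352
G1 X17.2653 Y145.0802 F2790
G1 X17.2653 Y99.8778 F2790
G1 X5.7030 Y99.8778 F2790
G1 X5.7030 Y145.0802 F2790
M5
G0 X12.9538 Y117.7103
M3 S352
G1 X22.5971 Y126.6824 F2790
G1 X31.0137 Y134.2577 F2790
G1 X38.2036 Y140.4362 F2790
G1 X44.1669 Y145.2180 F2790
G1 X48.9034 Y148.6029 F2790
G1 X52.4133 Y150.5911 F2790
G1 X54.6964 Y151.1826 F2790
G1 X55.7529 Y150.3772 F2790
M5
G0 X24.1760 Y170.7881
M3 S352
G1 X27.6086 Y176.6363 F2790
G1 X32.9489 Y181.7593 F2790
G1 X39.5192 Y186.0745 F2790
G1 X46.6420 Y189.4991 F2790
G1 X53.6396 Y191.9505 F2790
G1 X59.8343 Y193.3460 F2790
G1 X64.5486 Y193.6028 F2790
G1 X67.1048 Y192.6383 F2790
M5
G0 X0.0000 Y0.0000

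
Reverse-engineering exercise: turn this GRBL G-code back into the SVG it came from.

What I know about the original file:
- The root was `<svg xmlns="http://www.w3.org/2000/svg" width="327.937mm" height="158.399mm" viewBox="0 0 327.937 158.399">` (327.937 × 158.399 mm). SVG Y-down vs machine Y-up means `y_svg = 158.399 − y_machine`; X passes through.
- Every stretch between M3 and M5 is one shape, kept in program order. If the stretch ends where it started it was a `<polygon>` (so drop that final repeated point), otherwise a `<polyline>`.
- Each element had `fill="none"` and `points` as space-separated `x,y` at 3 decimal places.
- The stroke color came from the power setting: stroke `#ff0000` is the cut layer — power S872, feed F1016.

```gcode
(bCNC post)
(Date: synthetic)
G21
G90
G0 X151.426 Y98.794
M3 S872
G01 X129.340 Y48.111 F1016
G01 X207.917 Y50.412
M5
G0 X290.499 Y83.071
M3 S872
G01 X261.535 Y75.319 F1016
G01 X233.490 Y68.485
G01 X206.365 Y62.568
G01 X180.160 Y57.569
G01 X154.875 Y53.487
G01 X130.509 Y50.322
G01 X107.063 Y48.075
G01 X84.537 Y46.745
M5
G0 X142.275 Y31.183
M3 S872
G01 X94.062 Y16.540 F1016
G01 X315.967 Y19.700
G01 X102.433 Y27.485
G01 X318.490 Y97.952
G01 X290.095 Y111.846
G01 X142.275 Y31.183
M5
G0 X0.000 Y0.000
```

y_svg = 158.399 − y_m. Every run uses S872, so all elements get stroke `#ff0000` (cut).

[1] open run; points: 151.426,59.605 129.340,110.288 207.917,107.987

[2] open run; points: 290.499,75.328 261.535,83.080 233.490,89.914 206.365,95.831 180.160,100.830 154.875,104.912 130.509,108.077 107.063,110.324 84.537,111.654

[3] closed run; points: 142.275,127.216 94.062,141.859 315.967,138.699 102.433,130.914 318.490,60.447 290.095,46.553

<svg xmlns="http://www.w3.org/2000/svg" width="327.937mm" height="158.399mm" viewBox="0 0 327.937 158.399">
  <polyline points="151.426,59.605 129.340,110.288 207.917,107.987" fill="none" stroke="#ff0000"/>
  <polyline points="290.499,75.328 261.535,83.080 233.490,89.914 206.365,95.831 180.160,100.830 154.875,104.912 130.509,108.077 107.063,110.324 84.537,111.654" fill="none" stroke="#ff0000"/>
  <polygon points="142.275,127.216 94.062,141.859 315.967,138.699 102.433,130.914 318.490,60.447 290.095,46.553" fill="none" stroke="#ff0000"/>
</svg>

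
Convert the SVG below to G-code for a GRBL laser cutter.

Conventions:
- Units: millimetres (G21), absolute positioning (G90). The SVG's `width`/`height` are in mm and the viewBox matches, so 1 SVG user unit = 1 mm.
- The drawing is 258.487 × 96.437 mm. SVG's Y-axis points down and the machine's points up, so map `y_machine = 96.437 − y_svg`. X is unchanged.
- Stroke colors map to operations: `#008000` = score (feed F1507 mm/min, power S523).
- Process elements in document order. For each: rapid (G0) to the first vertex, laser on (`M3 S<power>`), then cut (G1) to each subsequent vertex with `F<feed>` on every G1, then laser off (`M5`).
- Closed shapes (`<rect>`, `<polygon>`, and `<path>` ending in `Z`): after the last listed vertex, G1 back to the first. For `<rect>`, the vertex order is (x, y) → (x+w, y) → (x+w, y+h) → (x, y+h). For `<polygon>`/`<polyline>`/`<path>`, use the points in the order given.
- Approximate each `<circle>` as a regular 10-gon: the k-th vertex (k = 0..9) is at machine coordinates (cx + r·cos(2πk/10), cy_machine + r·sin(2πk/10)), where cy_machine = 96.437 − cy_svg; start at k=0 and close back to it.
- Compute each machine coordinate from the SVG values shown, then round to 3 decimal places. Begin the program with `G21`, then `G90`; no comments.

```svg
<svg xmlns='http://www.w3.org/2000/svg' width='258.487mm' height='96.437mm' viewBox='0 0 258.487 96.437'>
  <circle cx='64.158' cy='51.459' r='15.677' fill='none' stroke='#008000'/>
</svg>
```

Since the viewBox matches the mm dimensions, user units are millimetres directly. The only transform is the Y-flip y_m = 96.437 − y_svg.

Shape 1 is a circle drawn with `<circle>`. Its stroke #008000 means score at S523, F1507. After flipping Y the toolpath is (79.835,44.978) → (76.841,54.193) → (69.002,59.888) → (59.314,59.888) → (51.475,54.193) → (48.481,44.978) → (51.475,35.763) → (59.314,30.068) → (69.002,30.068) → (76.841,35.763) → (79.835,44.978), returning to the start.

G21
G90
G0 X79.835 Y44.978
M3 S523
G1 X76.841 Y54.193 F1507
G1 X69.002 Y59.888 F1507
G1 X59.314 Y59.888 F1507
G1 X51.475 Y54.193 F1507
G1 X48.481 Y44.978 F1507
G1 X51.475 Y35.763 F1507
G1 X59.314 Y30.068 F1507
G1 X69.002 Y30.068 F1507
G1 X76.841 Y35.763 F1507
G1 X79.835 Y44.978 F1507
M5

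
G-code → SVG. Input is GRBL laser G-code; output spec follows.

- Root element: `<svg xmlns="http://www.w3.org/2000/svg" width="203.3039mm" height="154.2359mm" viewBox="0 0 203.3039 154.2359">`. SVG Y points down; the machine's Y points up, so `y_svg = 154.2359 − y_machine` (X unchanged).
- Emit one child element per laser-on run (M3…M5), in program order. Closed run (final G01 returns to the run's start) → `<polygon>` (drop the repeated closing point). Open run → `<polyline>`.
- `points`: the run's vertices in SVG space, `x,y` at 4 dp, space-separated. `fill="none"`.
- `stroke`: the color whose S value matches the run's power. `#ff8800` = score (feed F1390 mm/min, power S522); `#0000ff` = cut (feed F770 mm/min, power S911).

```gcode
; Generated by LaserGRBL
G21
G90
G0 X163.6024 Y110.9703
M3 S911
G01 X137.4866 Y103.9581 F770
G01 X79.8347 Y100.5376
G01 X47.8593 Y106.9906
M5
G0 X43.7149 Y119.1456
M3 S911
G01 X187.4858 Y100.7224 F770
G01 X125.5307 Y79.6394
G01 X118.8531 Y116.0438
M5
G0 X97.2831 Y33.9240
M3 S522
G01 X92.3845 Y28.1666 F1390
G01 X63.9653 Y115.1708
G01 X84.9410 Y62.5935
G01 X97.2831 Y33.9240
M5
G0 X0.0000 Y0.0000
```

<svg xmlns="http://www.w3.org/2000/svg" width="203.3039mm" height="154.2359mm" viewBox="0 0 203.3039 154.2359">
  <polyline points="163.6024,43.2656 137.4866,50.2778 79.8347,53.6983 47.8593,47.2453" fill="none" stroke="#0000ff"/>
  <polyline points="43.7149,35.0903 187.4858,53.5135 125.5307,74.5965 118.8531,38.1921" fill="none" stroke="#0000ff"/>
  <polygon points="97.2831,120.3119 92.3845,126.0693 63.9653,39.0651 84.9410,91.6424" fill="none" stroke="#ff8800"/>
</svg>

Each laser-on run becomes one SVG element. Flip Y back into SVG space with y_svg = 154.2359 − y_machine.

Run 1: the run's S911 means `#0000ff` (cut). The run is open, so emit a `<polyline>` with points (Y-flipped): 163.6024,43.2656 137.4866,50.2778 79.8347,53.6983 47.8593,47.2453.

Run 2: S911 ⇒ cut layer `#0000ff`. The run is open, so emit a `<polyline>` with points (Y-flipped): 43.7149,35.0903 187.4858,53.5135 125.5307,74.5965 118.8531,38.1921.

Run 3: power S522 maps to stroke `#ff8800` (score). The run returns to its start, so emit a `<polygon>` with points (Y-flipped): 97.2831,120.3119 92.3845,126.0693 63.9653,39.0651 84.9410,91.6424.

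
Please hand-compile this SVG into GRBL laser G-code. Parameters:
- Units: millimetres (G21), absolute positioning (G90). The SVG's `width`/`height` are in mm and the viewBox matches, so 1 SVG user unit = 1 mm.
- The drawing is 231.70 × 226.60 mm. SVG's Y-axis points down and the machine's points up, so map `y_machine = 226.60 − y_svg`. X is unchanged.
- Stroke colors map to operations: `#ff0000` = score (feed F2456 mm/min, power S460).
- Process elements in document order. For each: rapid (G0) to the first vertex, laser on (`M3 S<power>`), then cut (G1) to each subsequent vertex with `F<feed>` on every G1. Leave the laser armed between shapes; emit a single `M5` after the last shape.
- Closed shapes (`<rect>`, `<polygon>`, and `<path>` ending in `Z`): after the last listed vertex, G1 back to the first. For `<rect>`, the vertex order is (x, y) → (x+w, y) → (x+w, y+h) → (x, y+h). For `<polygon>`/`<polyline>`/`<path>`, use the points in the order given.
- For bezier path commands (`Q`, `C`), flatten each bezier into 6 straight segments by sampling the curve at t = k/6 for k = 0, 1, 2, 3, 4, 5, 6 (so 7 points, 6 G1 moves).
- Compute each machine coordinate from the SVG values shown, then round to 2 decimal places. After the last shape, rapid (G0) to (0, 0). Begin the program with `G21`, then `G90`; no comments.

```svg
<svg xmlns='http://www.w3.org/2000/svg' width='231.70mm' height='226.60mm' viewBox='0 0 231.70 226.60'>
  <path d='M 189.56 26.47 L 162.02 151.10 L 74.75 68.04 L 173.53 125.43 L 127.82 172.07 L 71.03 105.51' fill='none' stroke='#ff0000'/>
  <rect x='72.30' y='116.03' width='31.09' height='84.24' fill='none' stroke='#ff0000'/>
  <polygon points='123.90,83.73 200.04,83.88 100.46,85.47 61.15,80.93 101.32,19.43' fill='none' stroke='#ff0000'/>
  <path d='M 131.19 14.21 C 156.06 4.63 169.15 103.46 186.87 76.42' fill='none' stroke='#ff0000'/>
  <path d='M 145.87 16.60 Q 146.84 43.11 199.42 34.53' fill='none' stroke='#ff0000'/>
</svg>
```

G21
G90
G0 X189.56 Y200.13
M3 S460
G1 X162.02 Y75.50 F2456
G1 X74.75 Y158.56 F2456
G1 X173.53 Y101.17 F2456
G1 X127.82 Y54.53 F2456
G1 X71.03 Y121.09 F2456
G0 X72.30 Y110.57
M3 S460
G1 X103.39 Y110.57 F2456
G1 X103.39 Y26.33 F2456
G1 X72.30 Y26.33 F2456
G1 X72.30 Y110.57 F2456
G0 X123.90 Y142.87
M3 S460
G1 X200.04 Y142.72 F2456
G1 X100.46 Y141.13 F2456
G1 X61.15 Y145.67 F2456
G1 X101.32 Y207.17 F2456
G1 X123.90 Y142.87 F2456
G0 X131.19 Y212.39
M3 S460
G1 X142.72 Y209.23 F2456
G1 X152.74 Y194.51 F2456
G1 X161.71 Y174.74 F2456
G1 X170.09 Y156.42 F2456
G1 X178.32 Y146.06 F2456
G1 X186.87 Y150.18 F2456
G0 X145.87 Y210.00
M3 S460
G1 X147.63 Y202.14 F2456
G1 X152.25 Y196.23 F2456
G1 X159.74 Y192.26 F2456
G1 X170.10 Y190.25 F2456
G1 X183.33 Y190.18 F2456
G1 X199.42 Y192.07 F2456
M5
G0 X0.00 Y0.00

Since the viewBox matches the mm dimensions, user units are millimetres directly. The only transform is the Y-flip y_m = 226.60 − y_svg.

Shape 1 is a open polyline drawn with `<path>`. Its stroke #ff0000 means score at S460, F2456. After flipping Y the toolpath is (189.56,200.13) → (162.02,75.50) → (74.75,158.56) → (173.53,101.17) → (127.82,54.53) → (71.03,121.09).

Shape 2 is a rectangle drawn with `<rect>`. Its stroke #ff0000 means score at S460, F2456. After flipping Y the toolpath is (72.30,110.57) → (103.39,110.57) → (103.39,26.33) → (72.30,26.33) → (72.30,110.57), returning to the start.

Shape 3 is a closed polygon drawn with `<polygon>`. Its stroke #ff0000 means score at S460, F2456. After flipping Y the toolpath is (123.90,142.87) → (200.04,142.72) → (100.46,141.13) → (61.15,145.67) → (101.32,207.17) → (123.90,142.87), returning to the start.

Shape 4 is a cubic bezier drawn with `<path>`. Its stroke #ff0000 means score at S460, F2456. After flipping Y the toolpath is (131.19,212.39) → (142.72,209.23) → (152.74,194.51) → (161.71,174.74) → (170.09,156.42) → (178.32,146.06) → (186.87,150.18).

Shape 5 is a quadratic bezier drawn with `<path>`. Its stroke #ff0000 means score at S460, F2456. After flipping Y the toolpath is (145.87,210.00) → (147.63,202.14) → (152.25,196.23) → (159.74,192.26) → (170.10,190.25) → (183.33,190.18) → (199.42,192.07).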